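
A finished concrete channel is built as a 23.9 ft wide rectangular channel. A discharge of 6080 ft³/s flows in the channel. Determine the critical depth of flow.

For a rectangular channel, critical depth y_c = (q²/g)^(1/3) where q = Q/b = 6080/23.9 = 254.4 ft²/s.
So y_c = (254.4²/32.2)^(1/3) = 12.6 ft.

y_c = 12.6 ft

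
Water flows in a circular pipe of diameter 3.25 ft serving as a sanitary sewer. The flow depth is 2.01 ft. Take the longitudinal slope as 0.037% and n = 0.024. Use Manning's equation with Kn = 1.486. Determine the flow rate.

Q = 6.05 ft³/s

For a circular section of diameter D = 3.25 ft at depth y = 2.01 ft, the central angle is θ = 2 arccos(1 − 2y/D) = 3.62 rad. Then A = (D²/8)(θ − sin θ) = 5.387 ft² and P = Dθ/2 = 5.882 ft.
Hydraulic radius R = A/P = 5.387/5.882 = 0.9158 ft.
Manning's equation: Q = (1.486/n) A R^(2/3) S^(1/2) = (1.486/0.024) × 5.387 × 0.9158^(2/3) × 0.00037^(1/2) = 6.05 ft³/s.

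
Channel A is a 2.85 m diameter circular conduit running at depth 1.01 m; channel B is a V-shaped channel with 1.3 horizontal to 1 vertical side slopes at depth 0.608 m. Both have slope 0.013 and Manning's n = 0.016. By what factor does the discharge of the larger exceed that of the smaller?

7.36

Channel A: For a circular section of diameter D = 2.85 m at depth y = 1.01 m, the central angle is θ = 2 arccos(1 − 2y/D) = 2.551 rad. Then A = (D²/8)(θ − sin θ) = 2.024 m² and P = Dθ/2 = 3.635 m. Hydraulic radius R = A/P = 2.024/3.635 = 0.5568 m. Q_A = (1/0.016)·2.024·0.5568^(2/3)·√0.013 = 9.762 m³/s.
Channel B: For a triangular section with side slope z = 1.3: A = zy² = 1.3×0.608² = 0.4806 m²; P = 2y√(1+z²) = 2×0.608×1.64 = 1.994 m. Hydraulic radius R = A/P = 0.4806/1.994 = 0.241 m. Q_B = (1/0.016)·0.4806·0.241^(2/3)·√0.013 = 1.326 m³/s.
The larger discharge is 9.762 m³/s and the smaller is 1.326 m³/s; the ratio is 7.36.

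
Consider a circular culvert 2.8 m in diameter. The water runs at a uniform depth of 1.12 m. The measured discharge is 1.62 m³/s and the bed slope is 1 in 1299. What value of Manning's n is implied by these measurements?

For a circular section of diameter D = 2.8 m at depth y = 1.12 m, the central angle is θ = 2 arccos(1 − 2y/D) = 2.739 rad. Then A = (D²/8)(θ − sin θ) = 2.3 m² and P = Dθ/2 = 3.834 m.
Hydraulic radius R = A/P = 2.3/3.834 = 0.5998 m.
Rearranging Manning's equation: n = (1/Q) A R^(2/3) S^(1/2) = (1/1.62) × 2.3 × 0.5998^(2/3) × √0.0007698 = 0.028.

n = 0.028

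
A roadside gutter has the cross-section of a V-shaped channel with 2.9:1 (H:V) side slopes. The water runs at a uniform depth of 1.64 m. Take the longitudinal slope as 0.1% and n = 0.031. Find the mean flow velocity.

V = 0.861 m/s

For a triangular section with side slope z = 2.9: A = zy² = 2.9×1.64² = 7.8 m²; P = 2y√(1+z²) = 2×1.64×3.068 = 10.06 m.
Hydraulic radius R = A/P = 7.8/10.06 = 0.7752 m.
From Manning's equation, V = (1/n) R^(2/3) S^(1/2) = (1/0.031) × 0.7752^(2/3) × 0.001^(1/2) = 0.861 m/s.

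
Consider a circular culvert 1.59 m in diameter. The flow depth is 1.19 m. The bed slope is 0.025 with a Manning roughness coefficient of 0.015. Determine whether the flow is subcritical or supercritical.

supercritical

For a circular section of diameter D = 1.59 m at depth y = 1.19 m, the central angle is θ = 2 arccos(1 − 2y/D) = 4.182 rad. Then A = (D²/8)(θ − sin θ) = 1.594 m² and P = Dθ/2 = 3.324 m.
Hydraulic radius R = A/P = 1.594/3.324 = 0.4795 m.
V = (1/n) R^(2/3) √S = (1/0.015) × 0.4795^(2/3) × √0.025 = 6.457 m/s. Hydraulic depth D_h = A/T = 1.594/1.38 = 1.155 m.
Froude number Fr = V/√(g·D_h) = 6.457/√(9.81×1.155) = 1.92, which is greater than 1, so the flow is supercritical.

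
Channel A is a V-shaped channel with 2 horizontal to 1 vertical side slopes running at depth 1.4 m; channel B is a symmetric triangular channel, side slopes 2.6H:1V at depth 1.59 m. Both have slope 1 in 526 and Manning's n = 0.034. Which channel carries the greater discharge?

Channel A: For a triangular section with side slope z = 2: A = zy² = 2×1.4² = 3.92 m²; P = 2y√(1+z²) = 2×1.4×2.236 = 6.261 m. Hydraulic radius R = A/P = 3.92/6.261 = 0.6261 m. Q_A = (1/0.034)·3.92·0.6261^(2/3)·√0.001901 = 3.679 m³/s.
Channel B: For a triangular section with side slope z = 2.6: A = zy² = 2.6×1.59² = 6.573 m²; P = 2y√(1+z²) = 2×1.59×2.786 = 8.858 m. Hydraulic radius R = A/P = 6.573/8.858 = 0.742 m. Q_B = (1/0.034)·6.573·0.742^(2/3)·√0.001901 = 6.909 m³/s.
Q_A = 3.679 m³/s vs Q_B = 6.909 m³/s, so channel B carries more.

channel B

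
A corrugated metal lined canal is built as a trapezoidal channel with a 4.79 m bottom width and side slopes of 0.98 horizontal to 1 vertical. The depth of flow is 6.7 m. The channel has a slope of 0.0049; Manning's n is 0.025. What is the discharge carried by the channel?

Q = 466 m³/s

With bottom width b = 4.79 m and side slope z = 0.98: A = (b + zy)y = (4.79 + 0.98×6.7)×6.7 = 76.09 m²; P = b + 2y√(1+z²) = 4.79 + 2×6.7×1.4 = 23.55 m.
Hydraulic radius R = A/P = 76.09/23.55 = 3.231 m.
Manning's equation: Q = (1/n) A R^(2/3) S^(1/2) = (1/0.025) × 76.09 × 3.231^(2/3) × 0.0049^(1/2) = 466 m³/s.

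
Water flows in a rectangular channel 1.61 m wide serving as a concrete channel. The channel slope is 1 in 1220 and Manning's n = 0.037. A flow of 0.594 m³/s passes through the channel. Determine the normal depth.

y_n = 0.857 m

Manning's equation rearranged: A R^(2/3) = nQ / (1·√S) = 0.037 × 0.594 / (√0.0008197) = 0.7677.
At y = 0.962 m: A R^(2/3) = 0.8936 — too large.
At y = 0.661 m: A R^(2/3) = 0.5415 — too small.
At y = 0.857 m: A R^(2/3) = 0.7678 — matches.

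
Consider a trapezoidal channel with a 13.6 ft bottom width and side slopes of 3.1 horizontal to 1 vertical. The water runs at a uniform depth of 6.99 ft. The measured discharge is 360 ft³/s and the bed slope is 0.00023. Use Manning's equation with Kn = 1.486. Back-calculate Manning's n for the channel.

n = 0.04

With bottom width b = 13.6 ft and side slope z = 3.1: A = (b + zy)y = (13.6 + 3.1×6.99)×6.99 = 246.5 ft²; P = b + 2y√(1+z²) = 13.6 + 2×6.99×3.257 = 59.14 ft.
Hydraulic radius R = A/P = 246.5/59.14 = 4.169 ft.
Rearranging Manning's equation: n = (1.486/Q) A R^(2/3) S^(1/2) = (1.486/360) × 246.5 × 4.169^(2/3) × √0.00023 = 0.04.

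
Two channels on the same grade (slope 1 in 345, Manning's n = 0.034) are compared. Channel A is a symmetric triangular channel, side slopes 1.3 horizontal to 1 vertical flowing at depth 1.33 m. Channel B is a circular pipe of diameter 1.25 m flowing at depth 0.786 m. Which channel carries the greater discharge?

Channel A: For a triangular section with side slope z = 1.3: A = zy² = 1.3×1.33² = 2.3 m²; P = 2y√(1+z²) = 2×1.33×1.64 = 4.363 m. Hydraulic radius R = A/P = 2.3/4.363 = 0.5271 m. Q_A = (1/0.034)·2.3·0.5271^(2/3)·√0.002899 = 2.376 m³/s.
Channel B: For a circular section of diameter D = 1.25 m at depth y = 0.786 m, the central angle is θ = 2 arccos(1 − 2y/D) = 3.663 rad. Then A = (D²/8)(θ − sin θ) = 0.8126 m² and P = Dθ/2 = 2.289 m. Hydraulic radius R = A/P = 0.8126/2.289 = 0.355 m. Q_B = (1/0.034)·0.8126·0.355^(2/3)·√0.002899 = 0.6451 m³/s.
Q_A = 2.376 m³/s vs Q_B = 0.6451 m³/s, so channel A carries more.

channel A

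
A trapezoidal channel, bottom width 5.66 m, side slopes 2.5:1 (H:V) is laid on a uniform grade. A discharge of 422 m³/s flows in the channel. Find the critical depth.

y_c = 4.66 m

At critical depth, Q² T / (g A³) = 1, i.e. A³/T = Q²/g = 422²/9.81 = 18150.
Try y = 3.24 m: A³/T = 4054 — too small.
Try y = 4.66 m: A³/T = 18120 — ≈ 18150.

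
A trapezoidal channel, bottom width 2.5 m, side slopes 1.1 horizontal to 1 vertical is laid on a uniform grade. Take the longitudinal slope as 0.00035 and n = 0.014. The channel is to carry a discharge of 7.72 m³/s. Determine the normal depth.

y_n = 1.5 m

Manning's equation rearranged: A R^(2/3) = nQ / (1·√S) = 0.014 × 7.72 / (√0.00035) = 5.777.
At y = 1.21 m: A R^(2/3) = 3.861 — too small.
At y = 1.7 m: A R^(2/3) = 7.347 — too large.
At y = 1.5 m: A R^(2/3) = 5.779 — ≈ 5.777.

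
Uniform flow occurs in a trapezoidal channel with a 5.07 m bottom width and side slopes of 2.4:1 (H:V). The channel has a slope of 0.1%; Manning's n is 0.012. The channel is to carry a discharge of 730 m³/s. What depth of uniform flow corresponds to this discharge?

y_n = 6.22 m

Manning's equation rearranged: A R^(2/3) = nQ / (1·√S) = 0.012 × 730 / (√0.001) = 277.
At y = 7.22 m: A R^(2/3) = 393.4 — too large.
At y = 4.5 m: A R^(2/3) = 131.8 — too small.
At y = 6.22 m: A R^(2/3) = 277.1 — ≈ 277.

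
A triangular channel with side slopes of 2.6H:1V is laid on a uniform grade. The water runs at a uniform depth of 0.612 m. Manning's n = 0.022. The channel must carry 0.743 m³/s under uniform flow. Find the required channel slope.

For a triangular section with side slope z = 2.6: A = zy² = 2.6×0.612² = 0.9738 m²; P = 2y√(1+z²) = 2×0.612×2.786 = 3.41 m.
Hydraulic radius R = A/P = 0.9738/3.41 = 0.2856 m.
From Manning's equation, S = [nQ / (1 A R^(2/3))]² = [0.022 × 0.743 / (1 × 0.9738 × 0.2856^(2/3))]² = 0.0015.

S = 0.0015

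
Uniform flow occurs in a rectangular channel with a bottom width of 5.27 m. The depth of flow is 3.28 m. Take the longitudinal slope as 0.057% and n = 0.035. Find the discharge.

Q = 15.2 m³/s

Flow area A = b·y = 5.27 × 3.28 = 17.29 m². Wetted perimeter P = b + 2y = 5.27 + 2×3.28 = 11.83 m.
Hydraulic radius R = A/P = 17.29/11.83 = 1.461 m.
Manning's equation: Q = (1/n) A R^(2/3) S^(1/2) = (1/0.035) × 17.29 × 1.461^(2/3) × 0.00057^(1/2) = 15.2 m³/s.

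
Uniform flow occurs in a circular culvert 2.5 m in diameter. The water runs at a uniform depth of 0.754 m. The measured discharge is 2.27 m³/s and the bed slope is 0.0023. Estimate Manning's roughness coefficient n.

n = 0.015

For a circular section of diameter D = 2.5 m at depth y = 0.754 m, the central angle is θ = 2 arccos(1 − 2y/D) = 2.326 rad. Then A = (D²/8)(θ − sin θ) = 1.248 m² and P = Dθ/2 = 2.907 m.
Hydraulic radius R = A/P = 1.248/2.907 = 0.4292 m.
Rearranging Manning's equation: n = (1/Q) A R^(2/3) S^(1/2) = (1/2.27) × 1.248 × 0.4292^(2/3) × √0.0023 = 0.015.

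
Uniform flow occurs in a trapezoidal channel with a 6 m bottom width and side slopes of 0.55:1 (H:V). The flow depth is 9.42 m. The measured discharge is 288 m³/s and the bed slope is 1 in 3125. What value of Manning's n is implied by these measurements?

With bottom width b = 6 m and side slope z = 0.55: A = (b + zy)y = (6 + 0.55×9.42)×9.42 = 105.3 m²; P = b + 2y√(1+z²) = 6 + 2×9.42×1.141 = 27.5 m.
Hydraulic radius R = A/P = 105.3/27.5 = 3.83 m.
Rearranging Manning's equation: n = (1/Q) A R^(2/3) S^(1/2) = (1/288) × 105.3 × 3.83^(2/3) × √0.00032 = 0.016.

n = 0.016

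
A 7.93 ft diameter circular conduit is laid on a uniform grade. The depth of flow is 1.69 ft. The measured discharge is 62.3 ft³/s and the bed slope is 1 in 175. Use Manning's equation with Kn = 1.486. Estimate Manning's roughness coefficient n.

n = 0.014

For a circular section of diameter D = 7.93 ft at depth y = 1.69 ft, the central angle is θ = 2 arccos(1 − 2y/D) = 1.919 rad. Then A = (D²/8)(θ − sin θ) = 7.7 ft² and P = Dθ/2 = 7.61 ft.
Hydraulic radius R = A/P = 7.7/7.61 = 1.012 ft.
Rearranging Manning's equation: n = (1.486/Q) A R^(2/3) S^(1/2) = (1.486/62.3) × 7.7 × 1.012^(2/3) × √0.005714 = 0.014.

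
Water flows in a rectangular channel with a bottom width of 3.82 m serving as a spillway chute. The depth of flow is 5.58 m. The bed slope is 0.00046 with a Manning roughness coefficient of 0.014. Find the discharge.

Flow area A = b·y = 3.82 × 5.58 = 21.32 m². Wetted perimeter P = b + 2y = 3.82 + 2×5.58 = 14.98 m.
Hydraulic radius R = A/P = 21.32/14.98 = 1.423 m.
Manning's equation: Q = (1/n) A R^(2/3) S^(1/2) = (1/0.014) × 21.32 × 1.423^(2/3) × 0.00046^(1/2) = 41.3 m³/s.

Q = 41.3 m³/s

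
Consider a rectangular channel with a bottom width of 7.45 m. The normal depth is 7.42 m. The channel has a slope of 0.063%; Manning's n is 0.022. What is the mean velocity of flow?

Flow area A = b·y = 7.45 × 7.42 = 55.28 m². Wetted perimeter P = b + 2y = 7.45 + 2×7.42 = 22.29 m.
Hydraulic radius R = A/P = 55.28/22.29 = 2.48 m.
From Manning's equation, V = (1/n) R^(2/3) S^(1/2) = (1/0.022) × 2.48^(2/3) × 0.00063^(1/2) = 2.09 m/s.

V = 2.09 m/s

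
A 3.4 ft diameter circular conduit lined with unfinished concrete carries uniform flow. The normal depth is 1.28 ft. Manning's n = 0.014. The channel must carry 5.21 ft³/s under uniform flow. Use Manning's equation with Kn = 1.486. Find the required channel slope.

S = 0.0004

For a circular section of diameter D = 3.4 ft at depth y = 1.28 ft, the central angle is θ = 2 arccos(1 − 2y/D) = 2.642 rad. Then A = (D²/8)(θ − sin θ) = 3.126 ft² and P = Dθ/2 = 4.492 ft.
Hydraulic radius R = A/P = 3.126/4.492 = 0.696 ft.
From Manning's equation, S = [nQ / (1.486 A R^(2/3))]² = [0.014 × 5.21 / (1.486 × 3.126 × 0.696^(2/3))]² = 0.0004.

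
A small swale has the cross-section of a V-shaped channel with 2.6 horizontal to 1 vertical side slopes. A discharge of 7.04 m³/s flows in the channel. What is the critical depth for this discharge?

y_c = 1.08 m

At critical depth, Q² T / (g A³) = 1, i.e. A³/T = Q²/g = 7.04²/9.81 = 5.052.
Trying y = 0.802 m: A³/T = 1.121 — too small.
Trying y = 1.21 m: A³/T = 8.767 — too large.
Trying y = 1.08 m: A³/T = 4.966 — close enough.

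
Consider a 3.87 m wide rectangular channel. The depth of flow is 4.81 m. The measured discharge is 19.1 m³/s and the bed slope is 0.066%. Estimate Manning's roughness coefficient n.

n = 0.031

Flow area A = b·y = 3.87 × 4.81 = 18.61 m². Wetted perimeter P = b + 2y = 3.87 + 2×4.81 = 13.49 m.
Hydraulic radius R = A/P = 18.61/13.49 = 1.38 m.
Rearranging Manning's equation: n = (1/Q) A R^(2/3) S^(1/2) = (1/19.1) × 18.61 × 1.38^(2/3) × √0.00066 = 0.031.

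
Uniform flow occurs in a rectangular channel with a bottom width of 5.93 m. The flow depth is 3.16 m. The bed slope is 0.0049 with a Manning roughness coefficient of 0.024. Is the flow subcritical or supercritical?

Flow area A = b·y = 5.93 × 3.16 = 18.74 m². Wetted perimeter P = b + 2y = 5.93 + 2×3.16 = 12.25 m.
Hydraulic radius R = A/P = 18.74/12.25 = 1.53 m.
V = (1/n) R^(2/3) √S = (1/0.024) × 1.53^(2/3) × √0.0049 = 3.872 m/s. Hydraulic depth D_h = A/T = 18.74/5.93 = 3.16 m.
Froude number Fr = V/√(g·D_h) = 3.872/√(9.81×3.16) = 0.695, which is less than 1, so the flow is subcritical.

subcritical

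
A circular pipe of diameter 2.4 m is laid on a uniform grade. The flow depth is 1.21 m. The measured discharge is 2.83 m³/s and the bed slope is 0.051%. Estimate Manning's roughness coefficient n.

n = 0.013

For a circular section of diameter D = 2.4 m at depth y = 1.21 m, the central angle is θ = 2 arccos(1 − 2y/D) = 3.158 rad. Then A = (D²/8)(θ − sin θ) = 2.286 m² and P = Dθ/2 = 3.79 m.
Hydraulic radius R = A/P = 2.286/3.79 = 0.6032 m.
Rearranging Manning's equation: n = (1/Q) A R^(2/3) S^(1/2) = (1/2.83) × 2.286 × 0.6032^(2/3) × √0.00051 = 0.013.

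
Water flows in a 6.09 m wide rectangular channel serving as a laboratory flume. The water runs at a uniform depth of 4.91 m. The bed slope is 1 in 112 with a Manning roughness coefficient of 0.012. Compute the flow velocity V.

Flow area A = b·y = 6.09 × 4.91 = 29.9 m². Wetted perimeter P = b + 2y = 6.09 + 2×4.91 = 15.91 m.
Hydraulic radius R = A/P = 29.9/15.91 = 1.879 m.
From Manning's equation, V = (1/n) R^(2/3) S^(1/2) = (1/0.012) × 1.879^(2/3) × 0.008929^(1/2) = 12 m/s.

V = 12 m/s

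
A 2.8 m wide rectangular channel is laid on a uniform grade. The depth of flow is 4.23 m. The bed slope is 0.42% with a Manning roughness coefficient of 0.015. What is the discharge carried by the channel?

Q = 52.9 m³/s

Flow area A = b·y = 2.8 × 4.23 = 11.84 m². Wetted perimeter P = b + 2y = 2.8 + 2×4.23 = 11.26 m.
Hydraulic radius R = A/P = 11.84/11.26 = 1.052 m.
Manning's equation: Q = (1/n) A R^(2/3) S^(1/2) = (1/0.015) × 11.84 × 1.052^(2/3) × 0.0042^(1/2) = 52.9 m³/s.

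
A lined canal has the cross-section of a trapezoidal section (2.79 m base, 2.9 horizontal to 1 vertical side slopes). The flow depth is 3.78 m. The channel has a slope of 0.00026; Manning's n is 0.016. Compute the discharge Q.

Q = 83.2 m³/s

With bottom width b = 2.79 m and side slope z = 2.9: A = (b + zy)y = (2.79 + 2.9×3.78)×3.78 = 51.98 m²; P = b + 2y√(1+z²) = 2.79 + 2×3.78×3.068 = 25.98 m.
Hydraulic radius R = A/P = 51.98/25.98 = 2.001 m.
Manning's equation: Q = (1/n) A R^(2/3) S^(1/2) = (1/0.016) × 51.98 × 2.001^(2/3) × 0.00026^(1/2) = 83.2 m³/s.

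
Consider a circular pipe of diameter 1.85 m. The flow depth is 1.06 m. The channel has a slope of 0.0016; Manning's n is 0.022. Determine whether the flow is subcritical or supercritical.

For a circular section of diameter D = 1.85 m at depth y = 1.06 m, the central angle is θ = 2 arccos(1 − 2y/D) = 3.435 rad. Then A = (D²/8)(θ − sin θ) = 1.593 m² and P = Dθ/2 = 3.177 m.
Hydraulic radius R = A/P = 1.593/3.177 = 0.5014 m.
V = (1/n) R^(2/3) √S = (1/0.022) × 0.5014^(2/3) × √0.0016 = 1.147 m/s. Hydraulic depth D_h = A/T = 1.593/1.83 = 0.8703 m.
Froude number Fr = V/√(g·D_h) = 1.147/√(9.81×0.8703) = 0.393, which is less than 1, so the flow is subcritical.

subcritical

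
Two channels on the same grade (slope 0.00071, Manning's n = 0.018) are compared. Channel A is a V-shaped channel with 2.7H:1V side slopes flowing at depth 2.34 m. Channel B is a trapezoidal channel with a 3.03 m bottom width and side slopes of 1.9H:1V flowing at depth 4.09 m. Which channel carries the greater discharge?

channel B

Channel A: For a triangular section with side slope z = 2.7: A = zy² = 2.7×2.34² = 14.78 m²; P = 2y√(1+z²) = 2×2.34×2.879 = 13.47 m. Hydraulic radius R = A/P = 14.78/13.47 = 1.097 m. Q_A = (1/0.018)·14.78·1.097^(2/3)·√0.00071 = 23.28 m³/s.
Channel B: With bottom width b = 3.03 m and side slope z = 1.9: A = (b + zy)y = (3.03 + 1.9×4.09)×4.09 = 44.18 m²; P = b + 2y√(1+z²) = 3.03 + 2×4.09×2.147 = 20.59 m. Hydraulic radius R = A/P = 44.18/20.59 = 2.145 m. Q_B = (1/0.018)·44.18·2.145^(2/3)·√0.00071 = 108.8 m³/s.
Q_A = 23.28 m³/s vs Q_B = 108.8 m³/s, so channel B carries more.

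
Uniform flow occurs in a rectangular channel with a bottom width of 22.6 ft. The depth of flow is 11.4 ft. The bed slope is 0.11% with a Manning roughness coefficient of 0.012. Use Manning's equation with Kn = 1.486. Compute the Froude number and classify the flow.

subcritical

Flow area A = b·y = 22.6 × 11.4 = 257.6 ft². Wetted perimeter P = b + 2y = 22.6 + 2×11.4 = 45.4 ft.
Hydraulic radius R = A/P = 257.6/45.4 = 5.675 ft.
V = (1.486/n) R^(2/3) √S = (1.486/0.012) × 5.675^(2/3) × √0.0011 = 13.07 ft/s. Hydraulic depth D_h = A/T = 257.6/22.6 = 11.4 ft.
Froude number Fr = V/√(g·D_h) = 13.07/√(32.2×11.4) = 0.682, which is less than 1, so the flow is subcritical.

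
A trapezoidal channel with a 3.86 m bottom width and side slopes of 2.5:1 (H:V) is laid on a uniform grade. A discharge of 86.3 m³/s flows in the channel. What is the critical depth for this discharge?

At critical depth, Q² T / (g A³) = 1, i.e. A³/T = Q²/g = 86.3²/9.81 = 759.2.
Try y = 2.62 m: A³/T = 1196 — over.
Try y = 1.69 m: A³/T = 207.2 — short.
Try y = 2.34 m: A³/T = 753.9 — matches.

y_c = 2.34 m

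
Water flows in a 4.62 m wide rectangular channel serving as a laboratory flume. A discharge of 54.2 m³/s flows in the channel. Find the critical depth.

For a rectangular channel, critical depth y_c = (q²/g)^(1/3) where q = Q/b = 54.2/4.62 = 11.73 m²/s.
So y_c = (11.73²/9.81)^(1/3) = 2.41 m.

y_c = 2.41 m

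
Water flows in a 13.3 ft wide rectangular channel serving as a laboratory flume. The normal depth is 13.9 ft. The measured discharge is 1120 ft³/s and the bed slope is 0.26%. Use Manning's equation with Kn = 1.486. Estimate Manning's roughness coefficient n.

n = 0.0341

Flow area A = b·y = 13.3 × 13.9 = 184.9 ft². Wetted perimeter P = b + 2y = 13.3 + 2×13.9 = 41.1 ft.
Hydraulic radius R = A/P = 184.9/41.1 = 4.498 ft.
Rearranging Manning's equation: n = (1.486/Q) A R^(2/3) S^(1/2) = (1.486/1120) × 184.9 × 4.498^(2/3) × √0.0026 = 0.0341.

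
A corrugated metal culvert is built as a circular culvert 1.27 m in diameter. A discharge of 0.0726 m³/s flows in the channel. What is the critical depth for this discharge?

y_c = 0.139 m

At critical depth, Q² T / (g A³) = 1, i.e. A³/T = Q²/g = 0.0726²/9.81 = 0.0005373.
Try y = 0.0979 m: A³/T = 0.000134 — low.
Try y = 0.166 m: A³/T = 0.001084 — high.
Try y = 0.139 m: A³/T = 0.0005375 — close enough.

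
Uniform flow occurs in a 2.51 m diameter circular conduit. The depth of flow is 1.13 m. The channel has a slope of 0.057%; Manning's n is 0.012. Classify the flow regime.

subcritical

For a circular section of diameter D = 2.51 m at depth y = 1.13 m, the central angle is θ = 2 arccos(1 − 2y/D) = 2.942 rad. Then A = (D²/8)(θ − sin θ) = 2.161 m² and P = Dθ/2 = 3.692 m.
Hydraulic radius R = A/P = 2.161/3.692 = 0.5852 m.
V = (1/n) R^(2/3) √S = (1/0.012) × 0.5852^(2/3) × √0.00057 = 1.392 m/s. Hydraulic depth D_h = A/T = 2.161/2.498 = 0.8652 m.
Froude number Fr = V/√(g·D_h) = 1.392/√(9.81×0.8652) = 0.478, which is less than 1, so the flow is subcritical.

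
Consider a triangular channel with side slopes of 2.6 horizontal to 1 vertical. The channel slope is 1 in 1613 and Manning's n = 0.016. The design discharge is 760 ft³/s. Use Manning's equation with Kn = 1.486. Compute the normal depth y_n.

y_n = 7.43 ft

Manning's equation rearranged: A R^(2/3) = nQ / (1.486·√S) = 0.016 × 760 / (1.486 × √0.00062) = 328.6.
At y = 9.29 ft: A R^(2/3) = 596.6 — too large.
At y = 7.43 ft: A R^(2/3) = 328.8 — matches.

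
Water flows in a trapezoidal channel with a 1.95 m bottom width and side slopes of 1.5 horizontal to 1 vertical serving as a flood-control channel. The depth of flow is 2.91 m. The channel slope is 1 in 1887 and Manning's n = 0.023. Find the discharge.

Q = 23.9 m³/s

With bottom width b = 1.95 m and side slope z = 1.5: A = (b + zy)y = (1.95 + 1.5×2.91)×2.91 = 18.38 m²; P = b + 2y√(1+z²) = 1.95 + 2×2.91×1.803 = 12.44 m.
Hydraulic radius R = A/P = 18.38/12.44 = 1.477 m.
Manning's equation: Q = (1/n) A R^(2/3) S^(1/2) = (1/0.023) × 18.38 × 1.477^(2/3) × 0.0005299^(1/2) = 23.9 m³/s.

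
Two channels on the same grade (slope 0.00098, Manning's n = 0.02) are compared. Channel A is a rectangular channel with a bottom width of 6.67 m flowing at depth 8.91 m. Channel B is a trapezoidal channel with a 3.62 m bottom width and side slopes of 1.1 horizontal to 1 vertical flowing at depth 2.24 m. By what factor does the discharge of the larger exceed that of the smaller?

6.53

Channel A: Flow area A = b·y = 6.67 × 8.91 = 59.43 m². Wetted perimeter P = b + 2y = 6.67 + 2×8.91 = 24.49 m. Hydraulic radius R = A/P = 59.43/24.49 = 2.427 m. Q_A = (1/0.02)·59.43·2.427^(2/3)·√0.00098 = 168 m³/s.
Channel B: With bottom width b = 3.62 m and side slope z = 1.1: A = (b + zy)y = (3.62 + 1.1×2.24)×2.24 = 13.63 m²; P = b + 2y√(1+z²) = 3.62 + 2×2.24×1.487 = 10.28 m. Hydraulic radius R = A/P = 13.63/10.28 = 1.326 m. Q_B = (1/0.02)·13.63·1.326^(2/3)·√0.00098 = 25.74 m³/s.
The larger discharge is 168 m³/s and the smaller is 25.74 m³/s; the ratio is 6.53.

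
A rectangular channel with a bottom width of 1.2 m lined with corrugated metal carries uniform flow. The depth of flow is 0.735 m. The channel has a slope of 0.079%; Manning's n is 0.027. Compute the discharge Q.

Q = 0.439 m³/s

Flow area A = b·y = 1.2 × 0.735 = 0.882 m². Wetted perimeter P = b + 2y = 1.2 + 2×0.735 = 2.67 m.
Hydraulic radius R = A/P = 0.882/2.67 = 0.3303 m.
Manning's equation: Q = (1/n) A R^(2/3) S^(1/2) = (1/0.027) × 0.882 × 0.3303^(2/3) × 0.00079^(1/2) = 0.439 m³/s.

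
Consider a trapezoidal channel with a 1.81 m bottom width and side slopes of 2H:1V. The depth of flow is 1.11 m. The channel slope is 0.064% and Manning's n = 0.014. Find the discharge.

Q = 6.13 m³/s

With bottom width b = 1.81 m and side slope z = 2: A = (b + zy)y = (1.81 + 2×1.11)×1.11 = 4.473 m²; P = b + 2y√(1+z²) = 1.81 + 2×1.11×2.236 = 6.774 m.
Hydraulic radius R = A/P = 4.473/6.774 = 0.6604 m.
Manning's equation: Q = (1/n) A R^(2/3) S^(1/2) = (1/0.014) × 4.473 × 0.6604^(2/3) × 0.00064^(1/2) = 6.13 m³/s.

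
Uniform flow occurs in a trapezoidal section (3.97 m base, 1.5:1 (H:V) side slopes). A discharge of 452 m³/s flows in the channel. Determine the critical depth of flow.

At critical depth, Q² T / (g A³) = 1, i.e. A³/T = Q²/g = 452²/9.81 = 20830.
Try y = 5.2 m: A³/T = 11720 — low.
Try y = 7.31 m: A³/T = 50240 — high.
Try y = 5.96 m: A³/T = 20850 — matches.

y_c = 5.96 m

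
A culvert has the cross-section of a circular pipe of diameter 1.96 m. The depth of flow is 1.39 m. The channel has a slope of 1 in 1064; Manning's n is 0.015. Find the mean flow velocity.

For a circular section of diameter D = 1.96 m at depth y = 1.39 m, the central angle is θ = 2 arccos(1 − 2y/D) = 4.005 rad. Then A = (D²/8)(θ − sin θ) = 2.288 m² and P = Dθ/2 = 3.925 m.
Hydraulic radius R = A/P = 2.288/3.925 = 0.583 m.
From Manning's equation, V = (1/n) R^(2/3) S^(1/2) = (1/0.015) × 0.583^(2/3) × 0.0009398^(1/2) = 1.43 m/s.

V = 1.43 m/s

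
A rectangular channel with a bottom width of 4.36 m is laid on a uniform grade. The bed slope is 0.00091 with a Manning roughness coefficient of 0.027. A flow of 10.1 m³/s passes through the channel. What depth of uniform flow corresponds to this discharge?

Manning's equation rearranged: A R^(2/3) = nQ / (1·√S) = 0.027 × 10.1 / (√0.00091) = 9.04.
Trying y = 1.73 m: A R^(2/3) = 7.363 — low.
Trying y = 2.28 m: A R^(2/3) = 10.69 — high.
Trying y = 2.01 m: A R^(2/3) = 9.029 — close enough.

y_n = 2.01 m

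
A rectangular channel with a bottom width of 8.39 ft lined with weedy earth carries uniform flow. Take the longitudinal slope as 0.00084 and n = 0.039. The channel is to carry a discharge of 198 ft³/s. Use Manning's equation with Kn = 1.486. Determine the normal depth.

Manning's equation rearranged: A R^(2/3) = nQ / (1.486·√S) = 0.039 × 198 / (1.486 × √0.00084) = 179.3.
Try y = 11.5 ft: A R^(2/3) = 204 — high.
Try y = 10.3 ft: A R^(2/3) = 179 — matches.

y_n = 10.3 ft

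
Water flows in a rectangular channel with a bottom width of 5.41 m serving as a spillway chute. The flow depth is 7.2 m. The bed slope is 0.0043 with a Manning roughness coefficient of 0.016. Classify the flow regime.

Flow area A = b·y = 5.41 × 7.2 = 38.95 m². Wetted perimeter P = b + 2y = 5.41 + 2×7.2 = 19.81 m.
Hydraulic radius R = A/P = 38.95/19.81 = 1.966 m.
V = (1/n) R^(2/3) √S = (1/0.016) × 1.966^(2/3) × √0.0043 = 6.432 m/s. Hydraulic depth D_h = A/T = 38.95/5.41 = 7.2 m.
Froude number Fr = V/√(g·D_h) = 6.432/√(9.81×7.2) = 0.765, which is less than 1, so the flow is subcritical.

subcritical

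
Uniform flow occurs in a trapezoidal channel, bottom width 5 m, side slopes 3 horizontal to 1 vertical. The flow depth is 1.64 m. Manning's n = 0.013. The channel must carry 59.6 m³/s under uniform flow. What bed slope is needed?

S = 0.0021

With bottom width b = 5 m and side slope z = 3: A = (b + zy)y = (5 + 3×1.64)×1.64 = 16.27 m²; P = b + 2y√(1+z²) = 5 + 2×1.64×3.162 = 15.37 m.
Hydraulic radius R = A/P = 16.27/15.37 = 1.058 m.
From Manning's equation, S = [nQ / (1 A R^(2/3))]² = [0.013 × 59.6 / (1 × 16.27 × 1.058^(2/3))]² = 0.0021.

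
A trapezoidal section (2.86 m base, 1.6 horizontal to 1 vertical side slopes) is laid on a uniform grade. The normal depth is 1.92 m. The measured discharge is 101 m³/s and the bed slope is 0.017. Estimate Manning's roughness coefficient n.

With bottom width b = 2.86 m and side slope z = 1.6: A = (b + zy)y = (2.86 + 1.6×1.92)×1.92 = 11.39 m²; P = b + 2y√(1+z²) = 2.86 + 2×1.92×1.887 = 10.11 m.
Hydraulic radius R = A/P = 11.39/10.11 = 1.127 m.
Rearranging Manning's equation: n = (1/Q) A R^(2/3) S^(1/2) = (1/101) × 11.39 × 1.127^(2/3) × √0.017 = 0.0159.

n = 0.0159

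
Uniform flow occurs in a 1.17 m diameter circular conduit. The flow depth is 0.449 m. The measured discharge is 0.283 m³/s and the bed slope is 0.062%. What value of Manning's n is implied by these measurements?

For a circular section of diameter D = 1.17 m at depth y = 0.449 m, the central angle is θ = 2 arccos(1 − 2y/D) = 2.672 rad. Then A = (D²/8)(θ − sin θ) = 0.3799 m² and P = Dθ/2 = 1.563 m.
Hydraulic radius R = A/P = 0.3799/1.563 = 0.243 m.
Rearranging Manning's equation: n = (1/Q) A R^(2/3) S^(1/2) = (1/0.283) × 0.3799 × 0.243^(2/3) × √0.00062 = 0.013.

n = 0.013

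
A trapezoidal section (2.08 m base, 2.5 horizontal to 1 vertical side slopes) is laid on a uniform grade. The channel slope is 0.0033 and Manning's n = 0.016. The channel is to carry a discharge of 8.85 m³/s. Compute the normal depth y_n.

Manning's equation rearranged: A R^(2/3) = nQ / (1·√S) = 0.016 × 8.85 / (√0.0033) = 2.465.
Trying y = 0.746 m: A R^(2/3) = 1.811 — too small.
Trying y = 0.994 m: A R^(2/3) = 3.265 — too large.
Trying y = 0.868 m: A R^(2/3) = 2.465 — matches.

y_n = 0.868 m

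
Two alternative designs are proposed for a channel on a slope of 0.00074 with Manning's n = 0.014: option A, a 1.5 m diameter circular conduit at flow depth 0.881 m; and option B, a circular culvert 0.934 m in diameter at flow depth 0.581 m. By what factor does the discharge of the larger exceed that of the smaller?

3.24

Channel A: For a circular section of diameter D = 1.5 m at depth y = 0.881 m, the central angle is θ = 2 arccos(1 − 2y/D) = 3.493 rad. Then A = (D²/8)(θ − sin θ) = 1.079 m² and P = Dθ/2 = 2.62 m. Hydraulic radius R = A/P = 1.079/2.62 = 0.4119 m. Q_A = (1/0.014)·1.079·0.4119^(2/3)·√0.00074 = 1.161 m³/s.
Channel B: For a circular section of diameter D = 0.934 m at depth y = 0.581 m, the central angle is θ = 2 arccos(1 − 2y/D) = 3.635 rad. Then A = (D²/8)(θ − sin θ) = 0.448 m² and P = Dθ/2 = 1.697 m. Hydraulic radius R = A/P = 0.448/1.697 = 0.2639 m. Q_B = (1/0.014)·0.448·0.2639^(2/3)·√0.00074 = 0.3581 m³/s.
The larger discharge is 1.161 m³/s and the smaller is 0.3581 m³/s; the ratio is 3.24.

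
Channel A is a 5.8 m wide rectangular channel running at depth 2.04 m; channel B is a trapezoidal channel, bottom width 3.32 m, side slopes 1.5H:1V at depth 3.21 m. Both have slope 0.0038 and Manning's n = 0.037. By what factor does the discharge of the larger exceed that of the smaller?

Channel A: Flow area A = b·y = 5.8 × 2.04 = 11.83 m². Wetted perimeter P = b + 2y = 5.8 + 2×2.04 = 9.88 m. Hydraulic radius R = A/P = 11.83/9.88 = 1.198 m. Q_A = (1/0.037)·11.83·1.198^(2/3)·√0.0038 = 22.23 m³/s.
Channel B: With bottom width b = 3.32 m and side slope z = 1.5: A = (b + zy)y = (3.32 + 1.5×3.21)×3.21 = 26.11 m²; P = b + 2y√(1+z²) = 3.32 + 2×3.21×1.803 = 14.89 m. Hydraulic radius R = A/P = 26.11/14.89 = 1.753 m. Q_B = (1/0.037)·26.11·1.753^(2/3)·√0.0038 = 63.26 m³/s.
The larger discharge is 63.26 m³/s and the smaller is 22.23 m³/s; the ratio is 2.85.

2.85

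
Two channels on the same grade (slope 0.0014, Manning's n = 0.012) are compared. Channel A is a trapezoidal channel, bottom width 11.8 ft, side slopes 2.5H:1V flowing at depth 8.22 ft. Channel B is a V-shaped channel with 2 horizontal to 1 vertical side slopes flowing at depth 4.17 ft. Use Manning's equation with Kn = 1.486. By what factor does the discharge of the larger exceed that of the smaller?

Channel A: With bottom width b = 11.8 ft and side slope z = 2.5: A = (b + zy)y = (11.8 + 2.5×8.22)×8.22 = 265.9 ft²; P = b + 2y√(1+z²) = 11.8 + 2×8.22×2.693 = 56.07 ft. Hydraulic radius R = A/P = 265.9/56.07 = 4.743 ft. Q_A = (1.486/0.012)·265.9·4.743^(2/3)·√0.0014 = 3478 ft³/s.
Channel B: For a triangular section with side slope z = 2: A = zy² = 2×4.17² = 34.78 ft²; P = 2y√(1+z²) = 2×4.17×2.236 = 18.65 ft. Hydraulic radius R = A/P = 34.78/18.65 = 1.865 ft. Q_B = (1.486/0.012)·34.78·1.865^(2/3)·√0.0014 = 244.1 ft³/s.
The larger discharge is 3478 ft³/s and the smaller is 244.1 ft³/s; the ratio is 14.2.

14.2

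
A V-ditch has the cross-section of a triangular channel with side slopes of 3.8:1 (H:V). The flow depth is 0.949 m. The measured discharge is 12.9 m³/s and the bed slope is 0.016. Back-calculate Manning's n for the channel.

For a triangular section with side slope z = 3.8: A = zy² = 3.8×0.949² = 3.422 m²; P = 2y√(1+z²) = 2×0.949×3.929 = 7.458 m.
Hydraulic radius R = A/P = 3.422/7.458 = 0.4589 m.
Rearranging Manning's equation: n = (1/Q) A R^(2/3) S^(1/2) = (1/12.9) × 3.422 × 0.4589^(2/3) × √0.016 = 0.02.

n = 0.02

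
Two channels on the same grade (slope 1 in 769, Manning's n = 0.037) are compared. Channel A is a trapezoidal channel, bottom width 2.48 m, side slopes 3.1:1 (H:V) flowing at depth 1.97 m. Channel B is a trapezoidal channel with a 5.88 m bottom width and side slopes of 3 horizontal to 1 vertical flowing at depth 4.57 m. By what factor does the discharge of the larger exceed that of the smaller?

9.3

Channel A: With bottom width b = 2.48 m and side slope z = 3.1: A = (b + zy)y = (2.48 + 3.1×1.97)×1.97 = 16.92 m²; P = b + 2y√(1+z²) = 2.48 + 2×1.97×3.257 = 15.31 m. Hydraulic radius R = A/P = 16.92/15.31 = 1.105 m. Q_A = (1/0.037)·16.92·1.105^(2/3)·√0.0013 = 17.62 m³/s.
Channel B: With bottom width b = 5.88 m and side slope z = 3: A = (b + zy)y = (5.88 + 3×4.57)×4.57 = 89.53 m²; P = b + 2y√(1+z²) = 5.88 + 2×4.57×3.162 = 34.78 m. Hydraulic radius R = A/P = 89.53/34.78 = 2.574 m. Q_B = (1/0.037)·89.53·2.574^(2/3)·√0.0013 = 163.9 m³/s.
The larger discharge is 163.9 m³/s and the smaller is 17.62 m³/s; the ratio is 9.3.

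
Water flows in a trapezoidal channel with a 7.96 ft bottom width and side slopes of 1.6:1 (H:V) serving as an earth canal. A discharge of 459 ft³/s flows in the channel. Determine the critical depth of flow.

y_c = 3.66 ft

At critical depth, Q² T / (g A³) = 1, i.e. A³/T = Q²/g = 459²/32.2 = 6543.
Trying y = 4.64 ft: A³/T = 15950 — too large.
Trying y = 2.88 ft: A³/T = 2761 — too small.
Trying y = 3.66 ft: A³/T = 6573 — matches.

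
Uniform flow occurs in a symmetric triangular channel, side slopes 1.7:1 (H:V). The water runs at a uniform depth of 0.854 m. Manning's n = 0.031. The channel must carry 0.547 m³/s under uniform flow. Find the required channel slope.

For a triangular section with side slope z = 1.7: A = zy² = 1.7×0.854² = 1.24 m²; P = 2y√(1+z²) = 2×0.854×1.972 = 3.369 m.
Hydraulic radius R = A/P = 1.24/3.369 = 0.368 m.
From Manning's equation, S = [nQ / (1 A R^(2/3))]² = [0.031 × 0.547 / (1 × 1.24 × 0.368^(2/3))]² = 0.000709.

S = 0.000709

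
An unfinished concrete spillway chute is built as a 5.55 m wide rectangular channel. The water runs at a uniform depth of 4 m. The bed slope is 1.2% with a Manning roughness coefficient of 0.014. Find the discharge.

Q = 241 m³/s

Flow area A = b·y = 5.55 × 4 = 22.2 m². Wetted perimeter P = b + 2y = 5.55 + 2×4 = 13.55 m.
Hydraulic radius R = A/P = 22.2/13.55 = 1.638 m.
Manning's equation: Q = (1/n) A R^(2/3) S^(1/2) = (1/0.014) × 22.2 × 1.638^(2/3) × 0.012^(1/2) = 241 m³/s.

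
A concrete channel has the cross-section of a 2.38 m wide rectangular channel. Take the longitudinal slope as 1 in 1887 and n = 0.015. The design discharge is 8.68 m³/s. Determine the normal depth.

Manning's equation rearranged: A R^(2/3) = nQ / (1·√S) = 0.015 × 8.68 / (√0.0005299) = 5.656.
Trying y = 2.15 m: A R^(2/3) = 4.284 — too small.
Trying y = 3.4 m: A R^(2/3) = 7.439 — too large.
Trying y = 2.7 m: A R^(2/3) = 5.657 — matches.

y_n = 2.7 m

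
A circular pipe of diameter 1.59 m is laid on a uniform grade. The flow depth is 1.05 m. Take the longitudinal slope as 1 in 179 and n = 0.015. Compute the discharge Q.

For a circular section of diameter D = 1.59 m at depth y = 1.05 m, the central angle is θ = 2 arccos(1 − 2y/D) = 3.795 rad. Then A = (D²/8)(θ − sin θ) = 1.391 m² and P = Dθ/2 = 3.017 m.
Hydraulic radius R = A/P = 1.391/3.017 = 0.4611 m.
Manning's equation: Q = (1/n) A R^(2/3) S^(1/2) = (1/0.015) × 1.391 × 0.4611^(2/3) × 0.005587^(1/2) = 4.14 m³/s.

Q = 4.14 m³/s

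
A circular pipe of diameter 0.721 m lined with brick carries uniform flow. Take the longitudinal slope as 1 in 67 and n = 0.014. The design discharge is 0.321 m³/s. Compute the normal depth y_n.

Manning's equation rearranged: A R^(2/3) = nQ / (1·√S) = 0.014 × 0.321 / (√0.01493) = 0.03678.
Trying y = 0.181 m: A R^(2/3) = 0.01799 — short.
Trying y = 0.262 m: A R^(2/3) = 0.03676 — ≈ 0.03678.

y_n = 0.262 m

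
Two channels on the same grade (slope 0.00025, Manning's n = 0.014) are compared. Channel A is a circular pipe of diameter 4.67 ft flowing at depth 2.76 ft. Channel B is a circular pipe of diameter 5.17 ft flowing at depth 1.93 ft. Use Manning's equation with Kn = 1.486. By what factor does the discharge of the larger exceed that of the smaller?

1.69

Channel A: For a circular section of diameter D = 4.67 ft at depth y = 2.76 ft, the central angle is θ = 2 arccos(1 − 2y/D) = 3.508 rad. Then A = (D²/8)(θ − sin θ) = 10.54 ft² and P = Dθ/2 = 8.19 ft. Hydraulic radius R = A/P = 10.54/8.19 = 1.287 ft. Q_A = (1.486/0.014)·10.54·1.287^(2/3)·√0.00025 = 20.92 ft³/s.
Channel B: For a circular section of diameter D = 5.17 ft at depth y = 1.93 ft, the central angle is θ = 2 arccos(1 − 2y/D) = 2.629 rad. Then A = (D²/8)(θ − sin θ) = 7.147 ft² and P = Dθ/2 = 6.797 ft. Hydraulic radius R = A/P = 7.147/6.797 = 1.052 ft. Q_B = (1.486/0.014)·7.147·1.052^(2/3)·√0.00025 = 12.4 ft³/s.
The larger discharge is 20.92 ft³/s and the smaller is 12.4 ft³/s; the ratio is 1.69.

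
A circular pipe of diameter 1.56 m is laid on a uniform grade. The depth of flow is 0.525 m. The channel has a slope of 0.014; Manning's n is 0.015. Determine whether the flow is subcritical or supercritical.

supercritical

For a circular section of diameter D = 1.56 m at depth y = 0.525 m, the central angle is θ = 2 arccos(1 − 2y/D) = 2.476 rad. Then A = (D²/8)(θ − sin θ) = 0.5651 m² and P = Dθ/2 = 1.931 m.
Hydraulic radius R = A/P = 0.5651/1.931 = 0.2927 m.
V = (1/n) R^(2/3) √S = (1/0.015) × 0.2927^(2/3) × √0.014 = 3.477 m/s. Hydraulic depth D_h = A/T = 0.5651/1.474 = 0.3833 m.
Froude number Fr = V/√(g·D_h) = 3.477/√(9.81×0.3833) = 1.79, which is greater than 1, so the flow is supercritical.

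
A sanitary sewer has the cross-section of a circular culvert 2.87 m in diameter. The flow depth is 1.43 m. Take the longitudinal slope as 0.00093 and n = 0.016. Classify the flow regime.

For a circular section of diameter D = 2.87 m at depth y = 1.43 m, the central angle is θ = 2 arccos(1 − 2y/D) = 3.135 rad. Then A = (D²/8)(θ − sin θ) = 3.22 m² and P = Dθ/2 = 4.498 m.
Hydraulic radius R = A/P = 3.22/4.498 = 0.7159 m.
V = (1/n) R^(2/3) √S = (1/0.016) × 0.7159^(2/3) × √0.00093 = 1.525 m/s. Hydraulic depth D_h = A/T = 3.22/2.87 = 1.122 m.
Froude number Fr = V/√(g·D_h) = 1.525/√(9.81×1.122) = 0.46, which is less than 1, so the flow is subcritical.

subcritical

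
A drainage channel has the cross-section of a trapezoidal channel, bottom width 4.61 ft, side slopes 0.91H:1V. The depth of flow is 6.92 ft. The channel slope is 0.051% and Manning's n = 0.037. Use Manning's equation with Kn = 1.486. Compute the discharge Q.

Q = 150 ft³/s

With bottom width b = 4.61 ft and side slope z = 0.91: A = (b + zy)y = (4.61 + 0.91×6.92)×6.92 = 75.48 ft²; P = b + 2y√(1+z²) = 4.61 + 2×6.92×1.352 = 23.32 ft.
Hydraulic radius R = A/P = 75.48/23.32 = 3.236 ft.
Manning's equation: Q = (1.486/n) A R^(2/3) S^(1/2) = (1.486/0.037) × 75.48 × 3.236^(2/3) × 0.00051^(1/2) = 150 ft³/s.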